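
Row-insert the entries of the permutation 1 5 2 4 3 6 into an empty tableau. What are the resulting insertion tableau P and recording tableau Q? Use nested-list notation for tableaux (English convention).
Insert each entry of the permutation into P by Schensted row insertion, recording in Q the position of each new cell.

Insert 1: appended to row 1. P = [[1]].
Insert 5: appended to row 1. P = [[1, 5]].
Insert 2: 2 bumps 5 from row 1; 5 starts row 2. P = [[1, 2], [5]].
Insert 4: appended to row 1. P = [[1, 2, 4], [5]].
Insert 3: 3 bumps 4 from row 1; 4 bumps 5 from row 2; 5 starts row 3. P = [[1, 2, 3], [4], [5]].
Insert 6: appended to row 1. P = [[1, 2, 3, 6], [4], [5]].

So P = [[1, 2, 3, 6], [4], [5]], Q = [[1, 2, 4, 6], [3], [5]].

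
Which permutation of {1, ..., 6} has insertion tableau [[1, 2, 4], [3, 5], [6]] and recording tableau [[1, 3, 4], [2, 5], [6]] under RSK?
3 1 2 6 5 4

Reverse the RSK construction: for i from n down to 1, find the cell of Q containing i, remove the entry at that cell from P, and reverse-bump it up through P; the value ejected from row 1 is w(i).

Step i=6: Q has 6 at row 3, column 1; remove 6 from row 3 of P and reverse-bump: 6 enters row 2 and ejects 5; 5 enters row 1 and ejects 4. So w(6) = 4. P is now [[1, 2, 5], [3, 6]].
Step i=5: Q has 5 at row 2, column 2; remove 6 from row 2 of P and reverse-bump: 6 enters row 1 and ejects 5. So w(5) = 5. P is now [[1, 2, 6], [3]].
Step i=4: Q has 4 at row 1, column 3; remove that cell from P, ejecting 6. So w(4) = 6. P is now [[1, 2], [3]].
Step i=3: Q has 3 at row 1, column 2; remove that cell from P, ejecting 2. So w(3) = 2. P is now [[1], [3]].
Step i=2: Q has 2 at row 2, column 1; remove 3 from row 2 of P and reverse-bump: 3 enters row 1 and ejects 1. So w(2) = 1. P is now [[3]].
Step i=1: Q has 1 at row 1, column 1; remove that cell from P, ejecting 3. So w(1) = 3. P is now [].

So w = 3 1 2 6 5 4.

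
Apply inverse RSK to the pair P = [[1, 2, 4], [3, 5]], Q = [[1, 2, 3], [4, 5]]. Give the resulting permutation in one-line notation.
1 3 5 2 4

Reverse the RSK construction: for i from n down to 1, find the cell of Q containing i, remove the entry at that cell from P, and reverse-bump it up through P; the value ejected from row 1 is w(i).

Step i=5: Q has 5 at row 2, column 2; remove 5 from row 2 of P and reverse-bump: 5 enters row 1 and ejects 4. So w(5) = 4. P is now [[1, 2, 5], [3]].
Step i=4: Q has 4 at row 2, column 1; remove 3 from row 2 of P and reverse-bump: 3 enters row 1 and ejects 2. So w(4) = 2. P is now [[1, 3, 5]].
Step i=3: Q has 3 at row 1, column 3; remove that cell from P, ejecting 5. So w(3) = 5. P is now [[1, 3]].
Step i=2: Q has 2 at row 1, column 2; remove that cell from P, ejecting 3. So w(2) = 3. P is now [[1]].
Step i=1: Q has 1 at row 1, column 1; remove that cell from P, ejecting 1. So w(1) = 1. P is now [].

So w = 1 3 5 2 4.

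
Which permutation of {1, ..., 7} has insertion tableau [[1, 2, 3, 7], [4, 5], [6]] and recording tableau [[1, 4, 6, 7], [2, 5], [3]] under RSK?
6 4 1 5 2 3 7

Reverse the RSK construction: for i from n down to 1, find the cell of Q containing i, remove the entry at that cell from P, and reverse-bump it up through P; the value ejected from row 1 is w(i).

Step i=7: Q has 7 at row 1, column 4; remove that cell from P, ejecting 7. So w(7) = 7. P is now [[1, 2, 3], [4, 5], [6]].
Step i=6: Q has 6 at row 1, column 3; remove that cell from P, ejecting 3. So w(6) = 3. P is now [[1, 2], [4, 5], [6]].
Step i=5: Q has 5 at row 2, column 2; remove 5 from row 2 of P and reverse-bump: 5 enters row 1 and ejects 2. So w(5) = 2. P is now [[1, 5], [4], [6]].
Step i=4: Q has 4 at row 1, column 2; remove that cell from P, ejecting 5. So w(4) = 5. P is now [[1], [4], [6]].
Step i=3: Q has 3 at row 3, column 1; remove 6 from row 3 of P and reverse-bump: 6 enters row 2 and ejects 4; 4 enters row 1 and ejects 1. So w(3) = 1. P is now [[4], [6]].
Step i=2: Q has 2 at row 2, column 1; remove 6 from row 2 of P and reverse-bump: 6 enters row 1 and ejects 4. So w(2) = 4. P is now [[6]].
Step i=1: Q has 1 at row 1, column 1; remove that cell from P, ejecting 6. So w(1) = 6. P is now [].

So w = 6 4 1 5 2 3 7.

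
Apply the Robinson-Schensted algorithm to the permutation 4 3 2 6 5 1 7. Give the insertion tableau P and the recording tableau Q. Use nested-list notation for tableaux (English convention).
Insert each entry of the permutation into P by Schensted row insertion, recording in Q the position of each new cell.

Insert 4: appended to row 1. P = [[4]].
Insert 3: 3 bumps 4 from row 1; 4 starts row 2. P = [[3], [4]].
Insert 2: 2 bumps 3 from row 1; 3 bumps 4 from row 2; 4 starts row 3. P = [[2], [3], [4]].
Insert 6: appended to row 1. P = [[2, 6], [3], [4]].
Insert 5: 5 bumps 6 from row 1; 6 appends to row 2. P = [[2, 5], [3, 6], [4]].
Insert 1: 1 bumps 2 from row 1; 2 bumps 3 from row 2; 3 bumps 4 from row 3; 4 starts row 4. P = [[1, 5], [2, 6], [3], [4]].
Insert 7: appended to row 1. P = [[1, 5, 7], [2, 6], [3], [4]].

So P = [[1, 5, 7], [2, 6], [3], [4]], Q = [[1, 4, 7], [2, 5], [3], [6]].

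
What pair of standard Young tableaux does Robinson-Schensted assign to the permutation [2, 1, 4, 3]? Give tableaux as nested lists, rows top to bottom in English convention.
P = [[1, 3], [2, 4]], Q = [[1, 3], [2, 4]]

Insert each entry of the permutation into P by Schensted row insertion, recording in Q the position of each new cell.

Insert 2: appended to row 1. P = [[2]].
Insert 1: 1 bumps 2 from row 1; 2 starts row 2. P = [[1], [2]].
Insert 4: appended to row 1. P = [[1, 4], [2]].
Insert 3: 3 bumps 4 from row 1; 4 appends to row 2. P = [[1, 3], [2, 4]].

So P = [[1, 3], [2, 4]], Q = [[1, 3], [2, 4]].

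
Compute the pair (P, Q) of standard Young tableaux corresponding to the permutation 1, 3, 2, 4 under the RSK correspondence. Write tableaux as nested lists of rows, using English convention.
Insert each entry of the permutation into P by Schensted row insertion, recording in Q the position of each new cell.

Insert 1: appended to row 1. P = [[1]].
Insert 3: appended to row 1. P = [[1, 3]].
Insert 2: 2 bumps 3 from row 1; 3 starts row 2. P = [[1, 2], [3]].
Insert 4: appended to row 1. P = [[1, 2, 4], [3]].

So P = [[1, 2, 4], [3]], Q = [[1, 2, 4], [3]].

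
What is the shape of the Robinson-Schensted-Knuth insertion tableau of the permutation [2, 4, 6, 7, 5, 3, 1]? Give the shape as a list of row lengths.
Row-insert each entry into an empty tableau.

After inserting 2: P = [[2]].
After inserting 4: P = [[2, 4]].
After inserting 6: P = [[2, 4, 6]].
After inserting 7: P = [[2, 4, 6, 7]].
After inserting 5: P = [[2, 4, 5, 7], [6]].
After inserting 3: P = [[2, 3, 5, 7], [4], [6]].
After inserting 1: P = [[1, 3, 5, 7], [2], [4], [6]].

The final insertion tableau P = [[1, 3, 5, 7], [2], [4], [6]] has shape [4, 1, 1, 1].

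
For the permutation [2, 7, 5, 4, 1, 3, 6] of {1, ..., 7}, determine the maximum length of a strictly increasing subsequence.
3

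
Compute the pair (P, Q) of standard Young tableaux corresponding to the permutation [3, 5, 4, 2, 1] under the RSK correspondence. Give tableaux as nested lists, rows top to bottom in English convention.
Insert each entry of the permutation into P by Schensted row insertion, recording in Q the position of each new cell.

Insert 3: appended to row 1. P = [[3]].
Insert 5: appended to row 1. P = [[3, 5]].
Insert 4: 4 bumps 5 from row 1; 5 starts row 2. P = [[3, 4], [5]].
Insert 2: 2 bumps 3 from row 1; 3 bumps 5 from row 2; 5 starts row 3. P = [[2, 4], [3], [5]].
Insert 1: 1 bumps 2 from row 1; 2 bumps 3 from row 2; 3 bumps 5 from row 3; 5 starts row 4. P = [[1, 4], [2], [3], [5]].

So P = [[1, 4], [2], [3], [5]], Q = [[1, 2], [3], [4], [5]].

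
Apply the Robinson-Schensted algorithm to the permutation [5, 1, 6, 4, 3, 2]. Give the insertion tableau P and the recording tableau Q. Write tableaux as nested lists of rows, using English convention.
Insert each entry of the permutation into P by Schensted row insertion, recording in Q the position of each new cell.

Insert 5: appended to row 1. P = [[5]].
Insert 1: 1 bumps 5 from row 1; 5 starts row 2. P = [[1], [5]].
Insert 6: appended to row 1. P = [[1, 6], [5]].
Insert 4: 4 bumps 6 from row 1; 6 appends to row 2. P = [[1, 4], [5, 6]].
Insert 3: 3 bumps 4 from row 1; 4 bumps 5 from row 2; 5 starts row 3. P = [[1, 3], [4, 6], [5]].
Insert 2: 2 bumps 3 from row 1; 3 bumps 4 from row 2; 4 bumps 5 from row 3; 5 starts row 4. P = [[1, 2], [3, 6], [4], [5]].

So P = [[1, 2], [3, 6], [4], [5]], Q = [[1, 3], [2, 4], [5], [6]].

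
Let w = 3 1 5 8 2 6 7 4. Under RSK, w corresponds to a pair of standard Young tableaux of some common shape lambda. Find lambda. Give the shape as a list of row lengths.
RSK row insertion gives P = [[1, 2, 4, 7], [3, 5, 6], [8]], which has shape [4, 3, 1].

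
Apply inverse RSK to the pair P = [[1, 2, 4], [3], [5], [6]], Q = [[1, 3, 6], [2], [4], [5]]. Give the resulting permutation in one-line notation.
Reverse RSK: for i = n, n-1, ..., 1, locate i in Q, remove the corresponding corner cell from P, and reverse-bump its entry up through P; the value ejected from row 1 is w(i).

So w = 6 1 5 3 2 4.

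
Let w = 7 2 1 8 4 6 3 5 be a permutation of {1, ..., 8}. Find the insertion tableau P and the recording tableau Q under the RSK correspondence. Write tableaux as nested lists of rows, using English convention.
P = [[1, 3, 5], [2, 4, 6], [7, 8]], Q = [[1, 4, 6], [2, 5, 8], [3, 7]]

Insert each entry of the permutation into P by Schensted row insertion, recording in Q the position of each new cell.

Insert 7: appended to row 1. P = [[7]], Q = [[1]].
Insert 2: 2 bumps 7 from row 1; 7 starts row 2. P = [[2], [7]], Q = [[1], [2]].
Insert 1: 1 bumps 2 from row 1; 2 bumps 7 from row 2; 7 starts row 3. P = [[1], [2], [7]], Q = [[1], [2], [3]].
Insert 8: appended to row 1. P = [[1, 8], [2], [7]], Q = [[1, 4], [2], [3]].
Insert 4: 4 bumps 8 from row 1; 8 appends to row 2. P = [[1, 4], [2, 8], [7]], Q = [[1, 4], [2, 5], [3]].
Insert 6: appended to row 1. P = [[1, 4, 6], [2, 8], [7]], Q = [[1, 4, 6], [2, 5], [3]].
Insert 3: 3 bumps 4 from row 1; 4 bumps 8 from row 2; 8 appends to row 3. P = [[1, 3, 6], [2, 4], [7, 8]], Q = [[1, 4, 6], [2, 5], [3, 7]].
Insert 5: 5 bumps 6 from row 1; 6 appends to row 2. P = [[1, 3, 5], [2, 4, 6], [7, 8]], Q = [[1, 4, 6], [2, 5, 8], [3, 7]].

So P = [[1, 3, 5], [2, 4, 6], [7, 8]], Q = [[1, 4, 6], [2, 5, 8], [3, 7]].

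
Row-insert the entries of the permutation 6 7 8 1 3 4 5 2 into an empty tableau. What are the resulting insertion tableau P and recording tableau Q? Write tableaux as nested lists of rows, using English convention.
Insert each entry of the permutation into P by Schensted row insertion, recording in Q the position of each new cell.

After inserting 6: P = [[6]].
After inserting 7: P = [[6, 7]].
After inserting 8: P = [[6, 7, 8]].
After inserting 1: P = [[1, 7, 8], [6]].
After inserting 3: P = [[1, 3, 8], [6, 7]].
After inserting 4: P = [[1, 3, 4], [6, 7, 8]].
After inserting 5: P = [[1, 3, 4, 5], [6, 7, 8]].
After inserting 2: P = [[1, 2, 4, 5], [3, 7, 8], [6]].

So P = [[1, 2, 4, 5], [3, 7, 8], [6]], Q = [[1, 2, 3, 7], [4, 5, 6], [8]].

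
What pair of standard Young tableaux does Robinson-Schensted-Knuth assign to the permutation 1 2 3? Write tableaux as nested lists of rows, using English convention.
Insert each entry of the permutation into P by Schensted row insertion, recording in Q the position of each new cell.

After inserting 1: P = [[1]].
After inserting 2: P = [[1, 2]].
After inserting 3: P = [[1, 2, 3]].

So P = [[1, 2, 3]], Q = [[1, 2, 3]].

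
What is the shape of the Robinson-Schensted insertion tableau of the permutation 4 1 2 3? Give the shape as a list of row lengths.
Row-insert each entry into an empty tableau.

After inserting 4: P = [[4]].
After inserting 1: P = [[1], [4]].
After inserting 2: P = [[1, 2], [4]].
After inserting 3: P = [[1, 2, 3], [4]].

The final insertion tableau P = [[1, 2, 3], [4]] has shape [3, 1].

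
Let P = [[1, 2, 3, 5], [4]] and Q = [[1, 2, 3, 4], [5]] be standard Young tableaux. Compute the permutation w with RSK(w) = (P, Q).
1 2 4 5 3

Reverse the RSK construction: for i from n down to 1, find the cell of Q containing i, remove the entry at that cell from P, and reverse-bump it up through P; the value ejected from row 1 is w(i).

Step i=5: Q has 5 at row 2, column 1; remove 4 from row 2 of P and reverse-bump: 4 enters row 1 and ejects 3. So w(5) = 3. P is now [[1, 2, 4, 5]].
Step i=4: Q has 4 at row 1, column 4; remove that cell from P, ejecting 5. So w(4) = 5. P is now [[1, 2, 4]].
Step i=3: Q has 3 at row 1, column 3; remove that cell from P, ejecting 4. So w(3) = 4. P is now [[1, 2]].
Step i=2: Q has 2 at row 1, column 2; remove that cell from P, ejecting 2. So w(2) = 2. P is now [[1]].
Step i=1: Q has 1 at row 1, column 1; remove that cell from P, ejecting 1. So w(1) = 1. P is now [].

So w = 1 2 4 5 3.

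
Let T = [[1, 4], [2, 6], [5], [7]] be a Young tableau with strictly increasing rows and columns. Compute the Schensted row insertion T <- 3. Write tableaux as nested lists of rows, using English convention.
In row 1, 3 replaces 4 (the leftmost entry greater than 3); 4 is bumped to row 2. In row 2, 4 replaces 6 (the leftmost entry greater than 4); 6 is bumped to row 3. 6 is appended to row 3. The new tableau is [[1, 3], [2, 4], [5, 6], [7]].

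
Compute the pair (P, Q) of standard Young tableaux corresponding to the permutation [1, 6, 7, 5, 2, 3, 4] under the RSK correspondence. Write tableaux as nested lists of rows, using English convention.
Insert each entry of the permutation into P by Schensted row insertion, recording in Q the position of each new cell.

Insert 1: appended to row 1. P = [[1]].
Insert 6: appended to row 1. P = [[1, 6]].
Insert 7: appended to row 1. P = [[1, 6, 7]].
Insert 5: 5 bumps 6 from row 1; 6 starts row 2. P = [[1, 5, 7], [6]].
Insert 2: 2 bumps 5 from row 1; 5 bumps 6 from row 2; 6 starts row 3. P = [[1, 2, 7], [5], [6]].
Insert 3: 3 bumps 7 from row 1; 7 appends to row 2. P = [[1, 2, 3], [5, 7], [6]].
Insert 4: appended to row 1. P = [[1, 2, 3, 4], [5, 7], [6]].

So P = [[1, 2, 3, 4], [5, 7], [6]], Q = [[1, 2, 3, 7], [4, 6], [5]].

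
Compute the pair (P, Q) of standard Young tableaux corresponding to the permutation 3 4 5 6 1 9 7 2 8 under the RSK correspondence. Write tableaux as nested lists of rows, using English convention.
Insert each entry of the permutation into P by Schensted row insertion, recording in Q the position of each new cell.

Insert 3: appended to row 1. P = [[3]], Q = [[1]].
Insert 4: appended to row 1. P = [[3, 4]], Q = [[1, 2]].
Insert 5: appended to row 1. P = [[3, 4, 5]], Q = [[1, 2, 3]].
Insert 6: appended to row 1. P = [[3, 4, 5, 6]], Q = [[1, 2, 3, 4]].
Insert 1: 1 bumps 3 from row 1; 3 starts row 2. P = [[1, 4, 5, 6], [3]], Q = [[1, 2, 3, 4], [5]].
Insert 9: appended to row 1. P = [[1, 4, 5, 6, 9], [3]], Q = [[1, 2, 3, 4, 6], [5]].
Insert 7: 7 bumps 9 from row 1; 9 appends to row 2. P = [[1, 4, 5, 6, 7], [3, 9]], Q = [[1, 2, 3, 4, 6], [5, 7]].
Insert 2: 2 bumps 4 from row 1; 4 bumps 9 from row 2; 9 starts row 3. P = [[1, 2, 5, 6, 7], [3, 4], [9]], Q = [[1, 2, 3, 4, 6], [5, 7], [8]].
Insert 8: appended to row 1. P = [[1, 2, 5, 6, 7, 8], [3, 4], [9]], Q = [[1, 2, 3, 4, 6, 9], [5, 7], [8]].

So P = [[1, 2, 5, 6, 7, 8], [3, 4], [9]], Q = [[1, 2, 3, 4, 6, 9], [5, 7], [8]].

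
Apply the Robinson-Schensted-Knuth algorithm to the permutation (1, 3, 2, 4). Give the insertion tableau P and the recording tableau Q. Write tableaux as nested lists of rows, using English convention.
Insert each entry of the permutation into P by Schensted row insertion, recording in Q the position of each new cell.

After inserting 1: P = [[1]].
After inserting 3: P = [[1, 3]].
After inserting 2: P = [[1, 2], [3]].
After inserting 4: P = [[1, 2, 4], [3]].

So P = [[1, 2, 4], [3]], Q = [[1, 2, 4], [3]].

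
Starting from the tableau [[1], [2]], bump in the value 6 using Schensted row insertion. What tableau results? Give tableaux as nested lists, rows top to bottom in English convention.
6 is larger than every entry of row 1, so it is appended to row 1. The new tableau is [[1, 6], [2]].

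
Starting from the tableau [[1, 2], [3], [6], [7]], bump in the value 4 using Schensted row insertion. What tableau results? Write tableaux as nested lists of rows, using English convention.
4 is larger than every entry of row 1, so it is appended to row 1. The new tableau is [[1, 2, 4], [3], [6], [7]].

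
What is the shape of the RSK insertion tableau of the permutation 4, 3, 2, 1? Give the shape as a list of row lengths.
Row-insert each entry into an empty tableau.

After inserting 4: P = [[4]].
After inserting 3: P = [[3], [4]].
After inserting 2: P = [[2], [3], [4]].
After inserting 1: P = [[1], [2], [3], [4]].

The final insertion tableau P = [[1], [2], [3], [4]] has shape [1, 1, 1, 1].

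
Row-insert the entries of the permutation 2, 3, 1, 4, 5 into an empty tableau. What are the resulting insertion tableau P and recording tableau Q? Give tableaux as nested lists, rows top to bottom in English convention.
P = [[1, 3, 4, 5], [2]], Q = [[1, 2, 4, 5], [3]]

Insert each entry of the permutation into P by Schensted row insertion, recording in Q the position of each new cell.

Insert 2: appended to row 1. P = [[2]].
Insert 3: appended to row 1. P = [[2, 3]].
Insert 1: 1 bumps 2 from row 1; 2 starts row 2. P = [[1, 3], [2]].
Insert 4: appended to row 1. P = [[1, 3, 4], [2]].
Insert 5: appended to row 1. P = [[1, 3, 4, 5], [2]].

So P = [[1, 3, 4, 5], [2]], Q = [[1, 2, 4, 5], [3]].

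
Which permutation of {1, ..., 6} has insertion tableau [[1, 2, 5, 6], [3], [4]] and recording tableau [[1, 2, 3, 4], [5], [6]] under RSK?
1 4 5 6 3 2

Reverse the RSK construction: for i from n down to 1, find the cell of Q containing i, remove the entry at that cell from P, and reverse-bump it up through P; the value ejected from row 1 is w(i).

Step i=6: Q has 6 at row 3, column 1; remove 4 from row 3 of P and reverse-bump: 4 enters row 2 and ejects 3; 3 enters row 1 and ejects 2. So w(6) = 2. P is now [[1, 3, 5, 6], [4]].
Step i=5: Q has 5 at row 2, column 1; remove 4 from row 2 of P and reverse-bump: 4 enters row 1 and ejects 3. So w(5) = 3. P is now [[1, 4, 5, 6]].
Step i=4: Q has 4 at row 1, column 4; remove that cell from P, ejecting 6. So w(4) = 6. P is now [[1, 4, 5]].
Step i=3: Q has 3 at row 1, column 3; remove that cell from P, ejecting 5. So w(3) = 5. P is now [[1, 4]].
Step i=2: Q has 2 at row 1, column 2; remove that cell from P, ejecting 4. So w(2) = 4. P is now [[1]].
Step i=1: Q has 1 at row 1, column 1; remove that cell from P, ejecting 1. So w(1) = 1. P is now [].

So w = 1 4 5 6 3 2.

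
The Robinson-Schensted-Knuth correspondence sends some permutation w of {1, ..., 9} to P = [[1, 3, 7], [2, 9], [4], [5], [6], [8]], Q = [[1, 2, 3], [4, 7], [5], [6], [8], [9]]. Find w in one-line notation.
Reverse the RSK construction: for i from n down to 1, find the cell of Q containing i, remove the entry at that cell from P, and reverse-bump it up through P; the value ejected from row 1 is w(i).

Step i=9: Q has 9 at row 6, column 1; remove 8 from row 6 of P and reverse-bump: 8 enters row 5 and ejects 6; 6 enters row 4 and ejects 5; 5 enters row 3 and ejects 4; 4 enters row 2 and ejects 2; 2 enters row 1 and ejects 1. So w(9) = 1. P is now [[2, 3, 7], [4, 9], [5], [6], [8]].
Step i=8: Q has 8 at row 5, column 1; remove 8 from row 5 of P and reverse-bump: 8 enters row 4 and ejects 6; 6 enters row 3 and ejects 5; 5 enters row 2 and ejects 4; 4 enters row 1 and ejects 3. So w(8) = 3. P is now [[2, 4, 7], [5, 9], [6], [8]].
Step i=7: Q has 7 at row 2, column 2; remove 9 from row 2 of P and reverse-bump: 9 enters row 1 and ejects 7. So w(7) = 7. P is now [[2, 4, 9], [5], [6], [8]].
Step i=6: Q has 6 at row 4, column 1; remove 8 from row 4 of P and reverse-bump: 8 enters row 3 and ejects 6; 6 enters row 2 and ejects 5; 5 enters row 1 and ejects 4. So w(6) = 4. P is now [[2, 5, 9], [6], [8]].
Step i=5: Q has 5 at row 3, column 1; remove 8 from row 3 of P and reverse-bump: 8 enters row 2 and ejects 6; 6 enters row 1 and ejects 5. So w(5) = 5. P is now [[2, 6, 9], [8]].
Step i=4: Q has 4 at row 2, column 1; remove 8 from row 2 of P and reverse-bump: 8 enters row 1 and ejects 6. So w(4) = 6. P is now [[2, 8, 9]].
Step i=3: Q has 3 at row 1, column 3; remove that cell from P, ejecting 9. So w(3) = 9. P is now [[2, 8]].
Step i=2: Q has 2 at row 1, column 2; remove that cell from P, ejecting 8. So w(2) = 8. P is now [[2]].
Step i=1: Q has 1 at row 1, column 1; remove that cell from P, ejecting 2. So w(1) = 2. P is now [].

So w = 2 8 9 6 5 4 7 3 1.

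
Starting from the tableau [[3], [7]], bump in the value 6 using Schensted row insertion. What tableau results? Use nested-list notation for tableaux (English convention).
6 is larger than every entry of row 1, so it is appended to row 1. The new tableau is [[3, 6], [7]].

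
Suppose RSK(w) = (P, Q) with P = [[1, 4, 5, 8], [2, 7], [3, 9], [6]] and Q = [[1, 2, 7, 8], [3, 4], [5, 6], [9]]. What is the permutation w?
Reverse the RSK construction: for i from n down to 1, find the cell of Q containing i, remove the entry at that cell from P, and reverse-bump it up through P; the value ejected from row 1 is w(i).

Step i=9: Q has 9 at row 4, column 1; remove 6 from row 4 of P and reverse-bump: 6 enters row 3 and ejects 3; 3 enters row 2 and ejects 2; 2 enters row 1 and ejects 1. So w(9) = 1. P is now [[2, 4, 5, 8], [3, 7], [6, 9]].
Step i=8: Q has 8 at row 1, column 4; remove that cell from P, ejecting 8. So w(8) = 8. P is now [[2, 4, 5], [3, 7], [6, 9]].
Step i=7: Q has 7 at row 1, column 3; remove that cell from P, ejecting 5. So w(7) = 5. P is now [[2, 4], [3, 7], [6, 9]].
Step i=6: Q has 6 at row 3, column 2; remove 9 from row 3 of P and reverse-bump: 9 enters row 2 and ejects 7; 7 enters row 1 and ejects 4. So w(6) = 4. P is now [[2, 7], [3, 9], [6]].
Step i=5: Q has 5 at row 3, column 1; remove 6 from row 3 of P and reverse-bump: 6 enters row 2 and ejects 3; 3 enters row 1 and ejects 2. So w(5) = 2. P is now [[3, 7], [6, 9]].
Step i=4: Q has 4 at row 2, column 2; remove 9 from row 2 of P and reverse-bump: 9 enters row 1 and ejects 7. So w(4) = 7. P is now [[3, 9], [6]].
Step i=3: Q has 3 at row 2, column 1; remove 6 from row 2 of P and reverse-bump: 6 enters row 1 and ejects 3. So w(3) = 3. P is now [[6, 9]].
Step i=2: Q has 2 at row 1, column 2; remove that cell from P, ejecting 9. So w(2) = 9. P is now [[6]].
Step i=1: Q has 1 at row 1, column 1; remove that cell from P, ejecting 6. So w(1) = 6. P is now [].

So w = 6 9 3 7 2 4 5 8 1.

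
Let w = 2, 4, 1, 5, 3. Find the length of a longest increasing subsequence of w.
3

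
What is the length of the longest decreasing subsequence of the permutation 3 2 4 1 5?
3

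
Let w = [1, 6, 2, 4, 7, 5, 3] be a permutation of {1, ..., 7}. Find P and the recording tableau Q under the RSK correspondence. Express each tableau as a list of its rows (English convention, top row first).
P = [[1, 2, 3, 5], [4, 7], [6]], Q = [[1, 2, 4, 5], [3, 6], [7]]

Insert each entry of the permutation into P by Schensted row insertion, recording in Q the position of each new cell.

After inserting 1: P = [[1]].
After inserting 6: P = [[1, 6]].
After inserting 2: P = [[1, 2], [6]].
After inserting 4: P = [[1, 2, 4], [6]].
After inserting 7: P = [[1, 2, 4, 7], [6]].
After inserting 5: P = [[1, 2, 4, 5], [6, 7]].
After inserting 3: P = [[1, 2, 3, 5], [4, 7], [6]].

So P = [[1, 2, 3, 5], [4, 7], [6]], Q = [[1, 2, 4, 5], [3, 6], [7]].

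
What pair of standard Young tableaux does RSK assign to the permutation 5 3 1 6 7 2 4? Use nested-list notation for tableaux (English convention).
Insert each entry of the permutation into P by Schensted row insertion, recording in Q the position of each new cell.

Insert 5: appended to row 1. P = [[5]], Q = [[1]].
Insert 3: 3 bumps 5 from row 1; 5 starts row 2. P = [[3], [5]], Q = [[1], [2]].
Insert 1: 1 bumps 3 from row 1; 3 bumps 5 from row 2; 5 starts row 3. P = [[1], [3], [5]], Q = [[1], [2], [3]].
Insert 6: appended to row 1. P = [[1, 6], [3], [5]], Q = [[1, 4], [2], [3]].
Insert 7: appended to row 1. P = [[1, 6, 7], [3], [5]], Q = [[1, 4, 5], [2], [3]].
Insert 2: 2 bumps 6 from row 1; 6 appends to row 2. P = [[1, 2, 7], [3, 6], [5]], Q = [[1, 4, 5], [2, 6], [3]].
Insert 4: 4 bumps 7 from row 1; 7 appends to row 2. P = [[1, 2, 4], [3, 6, 7], [5]], Q = [[1, 4, 5], [2, 6, 7], [3]].

So P = [[1, 2, 4], [3, 6, 7], [5]], Q = [[1, 4, 5], [2, 6, 7], [3]].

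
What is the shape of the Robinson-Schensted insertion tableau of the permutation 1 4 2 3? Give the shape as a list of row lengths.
[3, 1]

Row-insert each entry into an empty tableau.

After inserting 1: P = [[1]].
After inserting 4: P = [[1, 4]].
After inserting 2: P = [[1, 2], [4]].
After inserting 3: P = [[1, 2, 3], [4]].

The final insertion tableau P = [[1, 2, 3], [4]] has shape [3, 1].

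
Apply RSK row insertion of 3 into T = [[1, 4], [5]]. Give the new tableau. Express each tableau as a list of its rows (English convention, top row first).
[[1, 3], [4], [5]]

In row 1, 3 replaces 4 (the leftmost entry greater than 3); 4 is bumped to row 2. In row 2, 4 replaces 5 (the leftmost entry greater than 4); 5 is bumped to row 3. 5 starts a new row 3. The new tableau is [[1, 3], [4], [5]].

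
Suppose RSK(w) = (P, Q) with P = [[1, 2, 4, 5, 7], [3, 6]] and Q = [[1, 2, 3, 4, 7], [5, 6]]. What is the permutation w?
1 3 4 6 2 5 7

Reverse RSK: for i = n, n-1, ..., 1, locate i in Q, remove the corresponding corner cell from P, and reverse-bump its entry up through P; the value ejected from row 1 is w(i).

So w = 1 3 4 6 2 5 7.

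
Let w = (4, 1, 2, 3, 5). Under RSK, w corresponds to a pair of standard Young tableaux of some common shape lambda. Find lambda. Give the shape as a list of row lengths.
[4, 1]

Row-insert each entry into an empty tableau.

After inserting 4: P = [[4]].
After inserting 1: P = [[1], [4]].
After inserting 2: P = [[1, 2], [4]].
After inserting 3: P = [[1, 2, 3], [4]].
After inserting 5: P = [[1, 2, 3, 5], [4]].

The final insertion tableau P = [[1, 2, 3, 5], [4]] has shape [4, 1].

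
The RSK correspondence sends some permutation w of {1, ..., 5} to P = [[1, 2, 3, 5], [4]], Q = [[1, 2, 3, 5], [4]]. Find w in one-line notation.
1 2 4 3 5

Reverse the RSK construction: for i from n down to 1, find the cell of Q containing i, remove the entry at that cell from P, and reverse-bump it up through P; the value ejected from row 1 is w(i).

Step i=5: Q has 5 at row 1, column 4; remove that cell from P, ejecting 5. So w(5) = 5. P is now [[1, 2, 3], [4]].
Step i=4: Q has 4 at row 2, column 1; remove 4 from row 2 of P and reverse-bump: 4 enters row 1 and ejects 3. So w(4) = 3. P is now [[1, 2, 4]].
Step i=3: Q has 3 at row 1, column 3; remove that cell from P, ejecting 4. So w(3) = 4. P is now [[1, 2]].
Step i=2: Q has 2 at row 1, column 2; remove that cell from P, ejecting 2. So w(2) = 2. P is now [[1]].
Step i=1: Q has 1 at row 1, column 1; remove that cell from P, ejecting 1. So w(1) = 1. P is now [].

So w = 1 2 4 3 5.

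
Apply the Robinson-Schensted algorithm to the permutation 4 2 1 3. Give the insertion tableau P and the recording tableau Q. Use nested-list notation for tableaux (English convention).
Insert each entry of the permutation into P by Schensted row insertion, recording in Q the position of each new cell.

Insert 4: appended to row 1. P = [[4]].
Insert 2: 2 bumps 4 from row 1; 4 starts row 2. P = [[2], [4]].
Insert 1: 1 bumps 2 from row 1; 2 bumps 4 from row 2; 4 starts row 3. P = [[1], [2], [4]].
Insert 3: appended to row 1. P = [[1, 3], [2], [4]].

So P = [[1, 3], [2], [4]], Q = [[1, 4], [2], [3]].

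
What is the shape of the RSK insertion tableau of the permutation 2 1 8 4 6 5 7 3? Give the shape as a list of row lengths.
[4, 2, 1, 1]

Row-insert each entry into an empty tableau.

After inserting 2: P = [[2]].
After inserting 1: P = [[1], [2]].
After inserting 8: P = [[1, 8], [2]].
After inserting 4: P = [[1, 4], [2, 8]].
After inserting 6: P = [[1, 4, 6], [2, 8]].
After inserting 5: P = [[1, 4, 5], [2, 6], [8]].
After inserting 7: P = [[1, 4, 5, 7], [2, 6], [8]].
After inserting 3: P = [[1, 3, 5, 7], [2, 4], [6], [8]].

The final insertion tableau P = [[1, 3, 5, 7], [2, 4], [6], [8]] has shape [4, 2, 1, 1].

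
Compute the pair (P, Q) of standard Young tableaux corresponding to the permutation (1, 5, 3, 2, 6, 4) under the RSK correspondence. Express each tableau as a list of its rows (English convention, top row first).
P = [[1, 2, 4], [3, 6], [5]], Q = [[1, 2, 5], [3, 6], [4]]

Insert each entry of the permutation into P by Schensted row insertion, recording in Q the position of each new cell.

Insert 1: appended to row 1. P = [[1]].
Insert 5: appended to row 1. P = [[1, 5]].
Insert 3: 3 bumps 5 from row 1; 5 starts row 2. P = [[1, 3], [5]].
Insert 2: 2 bumps 3 from row 1; 3 bumps 5 from row 2; 5 starts row 3. P = [[1, 2], [3], [5]].
Insert 6: appended to row 1. P = [[1, 2, 6], [3], [5]].
Insert 4: 4 bumps 6 from row 1; 6 appends to row 2. P = [[1, 2, 4], [3, 6], [5]].

So P = [[1, 2, 4], [3, 6], [5]], Q = [[1, 2, 5], [3, 6], [4]].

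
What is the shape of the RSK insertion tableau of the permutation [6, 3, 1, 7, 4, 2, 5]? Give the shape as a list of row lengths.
[3, 2, 2]

Row-insert each entry into an empty tableau.

After inserting 6: P = [[6]].
After inserting 3: P = [[3], [6]].
After inserting 1: P = [[1], [3], [6]].
After inserting 7: P = [[1, 7], [3], [6]].
After inserting 4: P = [[1, 4], [3, 7], [6]].
After inserting 2: P = [[1, 2], [3, 4], [6, 7]].
After inserting 5: P = [[1, 2, 5], [3, 4], [6, 7]].

The final insertion tableau P = [[1, 2, 5], [3, 4], [6, 7]] has shape [3, 2, 2].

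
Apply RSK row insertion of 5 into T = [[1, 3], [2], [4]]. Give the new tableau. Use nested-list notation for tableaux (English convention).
5 is larger than every entry of row 1, so it is appended to row 1. The new tableau is [[1, 3, 5], [2], [4]].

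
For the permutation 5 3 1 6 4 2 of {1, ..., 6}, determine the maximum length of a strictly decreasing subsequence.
3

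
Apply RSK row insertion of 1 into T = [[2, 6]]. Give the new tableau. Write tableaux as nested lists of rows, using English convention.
In row 1, 1 replaces 2 (the leftmost entry greater than 1); 2 is bumped to row 2. 2 starts a new row 2. The new tableau is [[1, 6], [2]].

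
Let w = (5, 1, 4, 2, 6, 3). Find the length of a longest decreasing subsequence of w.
3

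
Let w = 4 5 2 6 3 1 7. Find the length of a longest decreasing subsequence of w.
3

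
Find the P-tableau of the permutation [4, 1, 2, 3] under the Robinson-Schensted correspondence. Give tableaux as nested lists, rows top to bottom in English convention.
P = [[1, 2, 3], [4]]

Insert 4: appended to row 1. P = [[4]].
Insert 1: 1 bumps 4 from row 1; 4 starts row 2. P = [[1], [4]].
Insert 2: appended to row 1. P = [[1, 2], [4]].
Insert 3: appended to row 1. P = [[1, 2, 3], [4]].

So P = [[1, 2, 3], [4]].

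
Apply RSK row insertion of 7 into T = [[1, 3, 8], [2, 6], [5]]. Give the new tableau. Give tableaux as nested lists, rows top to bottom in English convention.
In row 1, 7 replaces 8 (the leftmost entry greater than 7); 8 is bumped to row 2. 8 is appended to row 2. The new tableau is [[1, 3, 7], [2, 6, 8], [5]].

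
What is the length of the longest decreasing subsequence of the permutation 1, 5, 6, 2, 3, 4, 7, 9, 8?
2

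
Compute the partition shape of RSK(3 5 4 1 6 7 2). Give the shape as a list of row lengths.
[4, 2, 1]

RSK row insertion gives P = [[1, 2, 6, 7], [3, 4], [5]], which has shape [4, 2, 1].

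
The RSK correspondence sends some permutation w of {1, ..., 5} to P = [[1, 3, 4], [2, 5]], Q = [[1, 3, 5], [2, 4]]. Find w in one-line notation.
2 1 5 3 4

Reverse RSK: for i = n, n-1, ..., 1, locate i in Q, remove the corresponding corner cell from P, and reverse-bump its entry up through P; the value ejected from row 1 is w(i).

So w = 2 1 5 3 4.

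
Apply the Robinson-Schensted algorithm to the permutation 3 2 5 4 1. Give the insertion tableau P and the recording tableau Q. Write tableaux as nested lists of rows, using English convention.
Insert each entry of the permutation into P by Schensted row insertion, recording in Q the position of each new cell.

Insert 3: appended to row 1. P = [[3]], Q = [[1]].
Insert 2: 2 bumps 3 from row 1; 3 starts row 2. P = [[2], [3]], Q = [[1], [2]].
Insert 5: appended to row 1. P = [[2, 5], [3]], Q = [[1, 3], [2]].
Insert 4: 4 bumps 5 from row 1; 5 appends to row 2. P = [[2, 4], [3, 5]], Q = [[1, 3], [2, 4]].
Insert 1: 1 bumps 2 from row 1; 2 bumps 3 from row 2; 3 starts row 3. P = [[1, 4], [2, 5], [3]], Q = [[1, 3], [2, 4], [5]].

So P = [[1, 4], [2, 5], [3]], Q = [[1, 3], [2, 4], [5]].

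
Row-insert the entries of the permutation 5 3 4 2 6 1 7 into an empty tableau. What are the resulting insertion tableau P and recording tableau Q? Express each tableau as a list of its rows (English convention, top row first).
Insert each entry of the permutation into P by Schensted row insertion, recording in Q the position of each new cell.

Insert 5: appended to row 1. P = [[5]].
Insert 3: 3 bumps 5 from row 1; 5 starts row 2. P = [[3], [5]].
Insert 4: appended to row 1. P = [[3, 4], [5]].
Insert 2: 2 bumps 3 from row 1; 3 bumps 5 from row 2; 5 starts row 3. P = [[2, 4], [3], [5]].
Insert 6: appended to row 1. P = [[2, 4, 6], [3], [5]].
Insert 1: 1 bumps 2 from row 1; 2 bumps 3 from row 2; 3 bumps 5 from row 3; 5 starts row 4. P = [[1, 4, 6], [2], [3], [5]].
Insert 7: appended to row 1. P = [[1, 4, 6, 7], [2], [3], [5]].

So P = [[1, 4, 6, 7], [2], [3], [5]], Q = [[1, 3, 5, 7], [2], [4], [6]].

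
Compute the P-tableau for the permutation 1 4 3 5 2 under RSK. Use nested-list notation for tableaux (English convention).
Insert 1: appended to row 1. P = [[1]].
Insert 4: appended to row 1. P = [[1, 4]].
Insert 3: 3 bumps 4 from row 1; 4 starts row 2. P = [[1, 3], [4]].
Insert 5: appended to row 1. P = [[1, 3, 5], [4]].
Insert 2: 2 bumps 3 from row 1; 3 bumps 4 from row 2; 4 starts row 3. P = [[1, 2, 5], [3], [4]].

So P = [[1, 2, 5], [3], [4]].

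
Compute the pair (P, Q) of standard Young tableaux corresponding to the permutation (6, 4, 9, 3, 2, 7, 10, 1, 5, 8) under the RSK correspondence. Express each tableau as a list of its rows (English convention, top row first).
P = [[1, 5, 8], [2, 7, 10], [3, 9], [4], [6]], Q = [[1, 3, 7], [2, 6, 10], [4, 9], [5], [8]]

Insert each entry of the permutation into P by Schensted row insertion, recording in Q the position of each new cell.

After inserting 6: P = [[6]].
After inserting 4: P = [[4], [6]].
After inserting 9: P = [[4, 9], [6]].
After inserting 3: P = [[3, 9], [4], [6]].
After inserting 2: P = [[2, 9], [3], [4], [6]].
After inserting 7: P = [[2, 7], [3, 9], [4], [6]].
After inserting 10: P = [[2, 7, 10], [3, 9], [4], [6]].
After inserting 1: P = [[1, 7, 10], [2, 9], [3], [4], [6]].
After inserting 5: P = [[1, 5, 10], [2, 7], [3, 9], [4], [6]].
After inserting 8: P = [[1, 5, 8], [2, 7, 10], [3, 9], [4], [6]].

So P = [[1, 5, 8], [2, 7, 10], [3, 9], [4], [6]], Q = [[1, 3, 7], [2, 6, 10], [4, 9], [5], [8]].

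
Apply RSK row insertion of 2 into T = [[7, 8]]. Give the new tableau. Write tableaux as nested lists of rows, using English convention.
[[2, 8], [7]]

In row 1, 2 replaces 7 (the leftmost entry greater than 2); 7 is bumped to row 2. 7 starts a new row 2. The new tableau is [[2, 8], [7]].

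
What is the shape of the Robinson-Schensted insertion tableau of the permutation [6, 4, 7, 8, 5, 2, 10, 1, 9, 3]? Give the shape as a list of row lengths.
[4, 3, 2, 1]

Row-insert each entry into an empty tableau.

After inserting 6: P = [[6]].
After inserting 4: P = [[4], [6]].
After inserting 7: P = [[4, 7], [6]].
After inserting 8: P = [[4, 7, 8], [6]].
After inserting 5: P = [[4, 5, 8], [6, 7]].
After inserting 2: P = [[2, 5, 8], [4, 7], [6]].
After inserting 10: P = [[2, 5, 8, 10], [4, 7], [6]].
After inserting 1: P = [[1, 5, 8, 10], [2, 7], [4], [6]].
After inserting 9: P = [[1, 5, 8, 9], [2, 7, 10], [4], [6]].
After inserting 3: P = [[1, 3, 8, 9], [2, 5, 10], [4, 7], [6]].

The final insertion tableau P = [[1, 3, 8, 9], [2, 5, 10], [4, 7], [6]] has shape [4, 3, 2, 1].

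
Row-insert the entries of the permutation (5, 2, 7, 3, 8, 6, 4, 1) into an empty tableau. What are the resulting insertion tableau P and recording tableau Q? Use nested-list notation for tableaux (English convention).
Insert each entry of the permutation into P by Schensted row insertion, recording in Q the position of each new cell.

After inserting 5: P = [[5]].
After inserting 2: P = [[2], [5]].
After inserting 7: P = [[2, 7], [5]].
After inserting 3: P = [[2, 3], [5, 7]].
After inserting 8: P = [[2, 3, 8], [5, 7]].
After inserting 6: P = [[2, 3, 6], [5, 7, 8]].
After inserting 4: P = [[2, 3, 4], [5, 6, 8], [7]].
After inserting 1: P = [[1, 3, 4], [2, 6, 8], [5], [7]].

So P = [[1, 3, 4], [2, 6, 8], [5], [7]], Q = [[1, 3, 5], [2, 4, 6], [7], [8]].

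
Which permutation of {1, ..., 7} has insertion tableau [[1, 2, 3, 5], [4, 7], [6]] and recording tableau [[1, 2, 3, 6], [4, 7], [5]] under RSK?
1 2 6 4 3 7 5

Reverse the RSK construction: for i from n down to 1, find the cell of Q containing i, remove the entry at that cell from P, and reverse-bump it up through P; the value ejected from row 1 is w(i).

Step i=7: Q has 7 at row 2, column 2; remove 7 from row 2 of P and reverse-bump: 7 enters row 1 and ejects 5. So w(7) = 5. P is now [[1, 2, 3, 7], [4], [6]].
Step i=6: Q has 6 at row 1, column 4; remove that cell from P, ejecting 7. So w(6) = 7. P is now [[1, 2, 3], [4], [6]].
Step i=5: Q has 5 at row 3, column 1; remove 6 from row 3 of P and reverse-bump: 6 enters row 2 and ejects 4; 4 enters row 1 and ejects 3. So w(5) = 3. P is now [[1, 2, 4], [6]].
Step i=4: Q has 4 at row 2, column 1; remove 6 from row 2 of P and reverse-bump: 6 enters row 1 and ejects 4. So w(4) = 4. P is now [[1, 2, 6]].
Step i=3: Q has 3 at row 1, column 3; remove that cell from P, ejecting 6. So w(3) = 6. P is now [[1, 2]].
Step i=2: Q has 2 at row 1, column 2; remove that cell from P, ejecting 2. So w(2) = 2. P is now [[1]].
Step i=1: Q has 1 at row 1, column 1; remove that cell from P, ejecting 1. So w(1) = 1. P is now [].

So w = 1 2 6 4 3 7 5.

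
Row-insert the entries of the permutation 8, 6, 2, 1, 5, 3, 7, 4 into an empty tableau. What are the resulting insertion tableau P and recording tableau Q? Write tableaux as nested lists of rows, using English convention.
P = [[1, 3, 4], [2, 5, 7], [6], [8]], Q = [[1, 5, 7], [2, 6, 8], [3], [4]]

Insert each entry of the permutation into P by Schensted row insertion, recording in Q the position of each new cell.

After inserting 8: P = [[8]].
After inserting 6: P = [[6], [8]].
After inserting 2: P = [[2], [6], [8]].
After inserting 1: P = [[1], [2], [6], [8]].
After inserting 5: P = [[1, 5], [2], [6], [8]].
After inserting 3: P = [[1, 3], [2, 5], [6], [8]].
After inserting 7: P = [[1, 3, 7], [2, 5], [6], [8]].
After inserting 4: P = [[1, 3, 4], [2, 5, 7], [6], [8]].

So P = [[1, 3, 4], [2, 5, 7], [6], [8]], Q = [[1, 5, 7], [2, 6, 8], [3], [4]].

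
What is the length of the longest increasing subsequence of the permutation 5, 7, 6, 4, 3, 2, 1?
2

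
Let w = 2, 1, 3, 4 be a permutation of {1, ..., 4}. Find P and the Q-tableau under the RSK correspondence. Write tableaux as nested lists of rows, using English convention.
P = [[1, 3, 4], [2]], Q = [[1, 3, 4], [2]]

Insert each entry of the permutation into P by Schensted row insertion, recording in Q the position of each new cell.

Insert 2: appended to row 1. P = [[2]].
Insert 1: 1 bumps 2 from row 1; 2 starts row 2. P = [[1], [2]].
Insert 3: appended to row 1. P = [[1, 3], [2]].
Insert 4: appended to row 1. P = [[1, 3, 4], [2]].

So P = [[1, 3, 4], [2]], Q = [[1, 3, 4], [2]].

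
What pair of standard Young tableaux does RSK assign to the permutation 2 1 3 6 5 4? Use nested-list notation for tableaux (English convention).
Insert each entry of the permutation into P by Schensted row insertion, recording in Q the position of each new cell.

Insert 2: appended to row 1. P = [[2]], Q = [[1]].
Insert 1: 1 bumps 2 from row 1; 2 starts row 2. P = [[1], [2]], Q = [[1], [2]].
Insert 3: appended to row 1. P = [[1, 3], [2]], Q = [[1, 3], [2]].
Insert 6: appended to row 1. P = [[1, 3, 6], [2]], Q = [[1, 3, 4], [2]].
Insert 5: 5 bumps 6 from row 1; 6 appends to row 2. P = [[1, 3, 5], [2, 6]], Q = [[1, 3, 4], [2, 5]].
Insert 4: 4 bumps 5 from row 1; 5 bumps 6 from row 2; 6 starts row 3. P = [[1, 3, 4], [2, 5], [6]], Q = [[1, 3, 4], [2, 5], [6]].

So P = [[1, 3, 4], [2, 5], [6]], Q = [[1, 3, 4], [2, 5], [6]].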